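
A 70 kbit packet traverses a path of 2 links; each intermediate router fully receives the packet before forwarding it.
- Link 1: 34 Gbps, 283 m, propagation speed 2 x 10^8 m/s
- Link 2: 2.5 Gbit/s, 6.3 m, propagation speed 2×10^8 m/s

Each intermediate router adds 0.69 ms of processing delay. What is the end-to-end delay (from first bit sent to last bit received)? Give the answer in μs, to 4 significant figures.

721.5 μs

L = 70000 bits.
Transmission delays (L/R per hop): 2.05882, 28 μs; sum = 30.0588 μs.
Propagation delays (d/s per hop): 1.415, 0.0315 μs; sum = 1.4465 μs.
Processing at 1 router(s): 1 × 0.69 ms = 690 μs.
End-to-end = 721.5 μs.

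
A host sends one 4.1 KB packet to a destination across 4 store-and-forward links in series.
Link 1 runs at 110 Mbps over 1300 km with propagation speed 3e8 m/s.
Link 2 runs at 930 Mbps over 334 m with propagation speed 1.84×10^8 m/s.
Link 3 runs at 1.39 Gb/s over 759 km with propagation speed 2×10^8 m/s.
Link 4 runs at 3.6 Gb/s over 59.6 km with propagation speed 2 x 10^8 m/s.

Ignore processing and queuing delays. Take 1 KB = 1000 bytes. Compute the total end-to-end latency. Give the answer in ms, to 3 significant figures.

8.79 ms

L = 32800 bits.
Transmission delays (L/R per hop): 0.298182, 0.0352688, 0.0235971, 0.00911111 ms; sum = 0.366159 ms.
Propagation delays (d/s per hop): 4.33333, 0.00181522, 3.795, 0.298 ms; sum = 8.42815 ms.
End-to-end = 8.79 ms.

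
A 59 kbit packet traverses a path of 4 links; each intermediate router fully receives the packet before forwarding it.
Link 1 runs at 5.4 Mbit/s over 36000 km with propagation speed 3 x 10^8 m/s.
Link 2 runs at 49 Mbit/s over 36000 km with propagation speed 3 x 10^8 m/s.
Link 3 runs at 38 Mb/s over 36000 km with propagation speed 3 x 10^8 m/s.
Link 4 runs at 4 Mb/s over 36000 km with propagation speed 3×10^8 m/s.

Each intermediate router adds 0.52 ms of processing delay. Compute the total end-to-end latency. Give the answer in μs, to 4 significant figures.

510000 μs

L = 59000 bits.
Transmission delays (L/R per hop): 10925.9, 1204.08, 1552.63, 14750 μs; sum = 28432.6 μs.
Propagation delays (d/s per hop): 120000, 120000, 120000, 120000 μs; sum = 480000 μs.
Processing at 3 router(s): 3 × 0.52 ms = 1560 μs.
End-to-end = 510000 μs.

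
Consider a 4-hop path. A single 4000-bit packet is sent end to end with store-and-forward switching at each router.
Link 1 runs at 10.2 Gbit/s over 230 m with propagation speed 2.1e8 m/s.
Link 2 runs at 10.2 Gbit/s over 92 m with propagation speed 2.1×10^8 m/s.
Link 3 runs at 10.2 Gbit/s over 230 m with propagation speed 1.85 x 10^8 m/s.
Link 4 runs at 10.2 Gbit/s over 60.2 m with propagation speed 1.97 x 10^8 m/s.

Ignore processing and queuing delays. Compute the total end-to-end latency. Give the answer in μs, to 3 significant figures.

Transmission delay per hop = L/R = 4000/10200000000 = 0.392157 μs; 4 hops → 1.56863 μs.
Propagation delays (d/s per hop): 1.09524, 0.438095, 1.24324, 0.305584 μs; sum = 3.08216 μs.
End-to-end = 4.65 μs.

4.65 μs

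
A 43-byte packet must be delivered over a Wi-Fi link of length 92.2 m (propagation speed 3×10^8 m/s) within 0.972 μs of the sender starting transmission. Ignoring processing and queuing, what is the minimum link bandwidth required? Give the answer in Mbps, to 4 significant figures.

L = 344 bits.
Propagation delay = 92.2 / 300000000 = 0.307333 μs.
Transmission budget = 0.972 − 0.307333 = 0.664667 μs.
R ≥ L / t_tx = 344 bits / 6.64667e-07 s = 517.6 Mbps.

517.6 Mbps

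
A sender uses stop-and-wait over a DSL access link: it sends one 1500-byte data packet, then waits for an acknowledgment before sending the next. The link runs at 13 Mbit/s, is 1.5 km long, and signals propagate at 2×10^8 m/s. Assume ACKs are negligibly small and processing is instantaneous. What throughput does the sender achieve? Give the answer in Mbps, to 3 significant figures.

t_tx = L/R = 12000/13000000 = 0.000923077 s.
t_prop = 1500/200000000 = 7.5e-06 s; RTT = 1.5e-05 s.
Cycle = t_tx + RTT = 0.000938077 s.
Throughput = L / cycle = 12000 / 0.000938077 = 12.8 Mbps.

12.8 Mbps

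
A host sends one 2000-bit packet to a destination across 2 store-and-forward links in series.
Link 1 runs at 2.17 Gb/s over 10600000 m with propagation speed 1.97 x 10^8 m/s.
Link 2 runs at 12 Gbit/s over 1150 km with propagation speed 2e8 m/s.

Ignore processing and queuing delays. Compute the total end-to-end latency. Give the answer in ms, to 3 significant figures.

Transmission delays (L/R per hop): 0.000921659, 0.000166667 ms; sum = 0.00108833 ms.
Propagation delays (d/s per hop): 53.8071, 5.75 ms; sum = 59.5571 ms.
End-to-end = 59.6 ms.

59.6 ms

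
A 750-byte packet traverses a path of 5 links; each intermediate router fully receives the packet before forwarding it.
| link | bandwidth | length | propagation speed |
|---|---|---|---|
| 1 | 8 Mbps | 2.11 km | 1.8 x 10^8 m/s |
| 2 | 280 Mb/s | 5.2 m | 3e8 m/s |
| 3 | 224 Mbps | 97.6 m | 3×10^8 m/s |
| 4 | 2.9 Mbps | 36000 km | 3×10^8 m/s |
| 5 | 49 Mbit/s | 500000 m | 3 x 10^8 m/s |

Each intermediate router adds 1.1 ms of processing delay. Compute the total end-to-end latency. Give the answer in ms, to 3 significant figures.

L = 750 × 8 = 6000 bits.
Transmission delays (L/R per hop): 0.75, 0.0214286, 0.0267857, 2.06897, 0.122449 ms; sum = 2.98963 ms.
Propagation delays (d/s per hop): 0.0117222, 1.73333e-05, 0.000325333, 120, 1.66667 ms; sum = 121.679 ms.
Processing at 4 router(s): 4 × 1.1 ms = 4.4 ms.
End-to-end = 129 ms.

129 ms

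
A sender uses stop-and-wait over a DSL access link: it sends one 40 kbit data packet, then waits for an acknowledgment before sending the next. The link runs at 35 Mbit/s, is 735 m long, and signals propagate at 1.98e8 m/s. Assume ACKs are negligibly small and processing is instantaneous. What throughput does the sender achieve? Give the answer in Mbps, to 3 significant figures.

t_tx = L/R = 40000/35000000 = 0.00114286 s.
t_prop = 735/198000000 = 3.71212e-06 s; RTT = 7.42424e-06 s.
Cycle = t_tx + RTT = 0.00115028 s.
Throughput = L / cycle = 40000 / 0.00115028 = 34.8 Mbps.

34.8 Mbps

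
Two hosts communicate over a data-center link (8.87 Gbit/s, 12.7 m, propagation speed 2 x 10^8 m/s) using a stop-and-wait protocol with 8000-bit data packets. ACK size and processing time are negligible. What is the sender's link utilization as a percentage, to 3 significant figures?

t_tx = L/R = 8000/8870000000 = 9.01917e-07 s.
t_prop = 12.7/200000000 = 6.35e-08 s; RTT = 1.27e-07 s.
Cycle = t_tx + RTT = 1.02892e-06 s.
Utilization = t_tx / cycle = 9.01917e-07/1.02892e-06 = 87.7 %.

87.7 %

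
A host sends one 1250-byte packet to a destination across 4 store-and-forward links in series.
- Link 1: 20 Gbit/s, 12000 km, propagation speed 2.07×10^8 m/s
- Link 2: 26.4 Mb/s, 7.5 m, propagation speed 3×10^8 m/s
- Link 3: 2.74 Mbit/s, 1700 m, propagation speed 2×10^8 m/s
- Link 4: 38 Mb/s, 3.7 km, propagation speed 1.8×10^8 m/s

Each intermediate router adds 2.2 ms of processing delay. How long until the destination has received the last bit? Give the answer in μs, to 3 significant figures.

68900 μs

L = 1250 × 8 = 10000 bits.
Transmission delays (L/R per hop): 0.5, 378.788, 3649.64, 263.158 μs; sum = 4292.08 μs.
Propagation delays (d/s per hop): 57971, 0.025, 8.5, 20.5556 μs; sum = 58000.1 μs.
Processing at 3 router(s): 3 × 2.2 ms = 6600 μs.
End-to-end = 68900 μs.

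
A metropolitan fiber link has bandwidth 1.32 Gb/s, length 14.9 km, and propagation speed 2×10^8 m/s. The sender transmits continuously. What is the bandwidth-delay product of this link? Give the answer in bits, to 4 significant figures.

98340 bits

Propagation delay = 14900 / 200000000 = 7.45e-05 s.
BDP = R × t_prop = 1320000000 × 7.45e-05 = 98340 bits.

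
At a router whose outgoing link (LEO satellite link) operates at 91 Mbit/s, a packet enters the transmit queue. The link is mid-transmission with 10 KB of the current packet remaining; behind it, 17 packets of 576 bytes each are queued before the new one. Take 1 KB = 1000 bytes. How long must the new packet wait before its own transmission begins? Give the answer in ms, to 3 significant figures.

Each queued packet: L/R = 4608/91000000 = 0.0506374 ms.
17 queued → 0.860835 ms.
Plus remaining 80000 bits of current packet: 0.879121 ms.
Queuing delay = 1.74 ms.

1.74 ms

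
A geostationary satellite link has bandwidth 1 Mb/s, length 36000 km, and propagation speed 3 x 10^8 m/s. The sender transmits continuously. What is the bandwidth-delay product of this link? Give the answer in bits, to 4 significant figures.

120000 bits

Propagation delay = 36000000 / 300000000 = 0.12 s.
BDP = R × t_prop = 1000000 × 0.12 = 120000 bits.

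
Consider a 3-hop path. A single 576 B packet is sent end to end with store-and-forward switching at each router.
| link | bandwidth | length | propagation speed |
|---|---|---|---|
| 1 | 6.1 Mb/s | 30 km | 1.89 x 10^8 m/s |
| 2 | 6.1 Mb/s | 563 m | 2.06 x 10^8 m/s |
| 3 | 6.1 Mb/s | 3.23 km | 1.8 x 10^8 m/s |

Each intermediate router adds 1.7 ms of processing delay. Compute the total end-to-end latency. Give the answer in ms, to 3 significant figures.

L = 576 × 8 = 4608 bits.
Transmission delay per hop = L/R = 4608/6100000 = 0.75541 ms; 3 hops → 2.26623 ms.
Propagation delays (d/s per hop): 0.15873, 0.00273301, 0.0179444 ms; sum = 0.179408 ms.
Processing at 2 router(s): 2 × 1.7 ms = 3.4 ms.
End-to-end = 5.85 ms.

5.85 ms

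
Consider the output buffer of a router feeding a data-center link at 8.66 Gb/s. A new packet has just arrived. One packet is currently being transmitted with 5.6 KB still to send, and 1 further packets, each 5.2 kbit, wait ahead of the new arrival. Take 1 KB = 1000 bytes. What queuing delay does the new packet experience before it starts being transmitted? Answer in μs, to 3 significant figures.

5.77 μs

Each queued packet: L/R = 5200/8660000000 = 0.600462 μs.
1 queued → 0.600462 μs.
Plus remaining 44800 bits of current packet: 5.17321 μs.
Queuing delay = 5.77 μs.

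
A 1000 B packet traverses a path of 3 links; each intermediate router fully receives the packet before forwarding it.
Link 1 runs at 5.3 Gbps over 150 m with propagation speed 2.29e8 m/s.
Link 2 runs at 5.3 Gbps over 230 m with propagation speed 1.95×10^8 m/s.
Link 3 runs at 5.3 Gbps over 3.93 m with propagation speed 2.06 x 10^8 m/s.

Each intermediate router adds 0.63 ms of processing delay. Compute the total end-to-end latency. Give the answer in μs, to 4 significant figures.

1266 μs

L = 1000 × 8 = 8000 bits.
Transmission delay per hop = L/R = 8000/5300000000 = 1.50943 μs; 3 hops → 4.5283 μs.
Propagation delays (d/s per hop): 0.655022, 1.17949, 0.0190777 μs; sum = 1.85359 μs.
Processing at 2 router(s): 2 × 0.63 ms = 1260 μs.
End-to-end = 1266 μs.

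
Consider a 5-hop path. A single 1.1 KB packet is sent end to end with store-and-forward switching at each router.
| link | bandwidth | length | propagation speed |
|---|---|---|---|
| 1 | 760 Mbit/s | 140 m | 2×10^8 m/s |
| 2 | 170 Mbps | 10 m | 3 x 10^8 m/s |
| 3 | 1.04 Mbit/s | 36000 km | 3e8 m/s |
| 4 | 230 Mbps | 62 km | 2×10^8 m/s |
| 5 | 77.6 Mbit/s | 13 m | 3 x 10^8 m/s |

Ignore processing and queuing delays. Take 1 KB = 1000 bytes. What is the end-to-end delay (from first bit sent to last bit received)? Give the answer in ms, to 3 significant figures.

L = 8800 bits.
Transmission delays (L/R per hop): 0.0115789, 0.0517647, 8.46154, 0.0382609, 0.113402 ms; sum = 8.67655 ms.
Propagation delays (d/s per hop): 0.0007, 3.33333e-05, 120, 0.31, 4.33333e-05 ms; sum = 120.311 ms.
End-to-end = 129 ms.

129 ms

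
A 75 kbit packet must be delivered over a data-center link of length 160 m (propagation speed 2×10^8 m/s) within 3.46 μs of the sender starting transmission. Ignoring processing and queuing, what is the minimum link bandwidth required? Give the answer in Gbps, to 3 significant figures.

28.2 Gbps

Propagation delay = 160 / 200000000 = 0.8 μs.
Transmission budget = 3.46 − 0.8 = 2.66 μs.
R ≥ L / t_tx = 75000 bits / 2.66e-06 s = 28.2 Gbps.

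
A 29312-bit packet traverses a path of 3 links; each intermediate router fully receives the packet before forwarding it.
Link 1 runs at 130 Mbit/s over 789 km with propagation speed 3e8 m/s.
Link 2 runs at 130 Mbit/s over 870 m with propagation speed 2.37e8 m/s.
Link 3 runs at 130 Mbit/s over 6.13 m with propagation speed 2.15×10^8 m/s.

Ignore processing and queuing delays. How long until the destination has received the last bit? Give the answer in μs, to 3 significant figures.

Transmission delay per hop = L/R = 29312/130000000 = 225.477 μs; 3 hops → 676.431 μs.
Propagation delays (d/s per hop): 2630, 3.67089, 0.0285116 μs; sum = 2633.7 μs.
End-to-end = 3310 μs.

3310 μs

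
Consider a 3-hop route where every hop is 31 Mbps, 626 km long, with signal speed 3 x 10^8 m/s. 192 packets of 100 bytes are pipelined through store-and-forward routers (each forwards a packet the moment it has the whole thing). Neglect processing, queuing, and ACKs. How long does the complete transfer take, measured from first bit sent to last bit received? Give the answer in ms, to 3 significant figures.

11.3 ms

Per-hop transmission t_tx = L/R = 800/31000000 = 0.0258065 ms.
Per-hop propagation t_prop = 626000/300000000 = 2.08667 ms.
Pipeline fill: first packet needs 3·t_tx to clear all hops; remaining 191 packets each add one t_tx.
Total = (3+192-1)·t_tx + 3·t_prop = 194·0.0258065 + 3·2.08667 = 11.3 ms.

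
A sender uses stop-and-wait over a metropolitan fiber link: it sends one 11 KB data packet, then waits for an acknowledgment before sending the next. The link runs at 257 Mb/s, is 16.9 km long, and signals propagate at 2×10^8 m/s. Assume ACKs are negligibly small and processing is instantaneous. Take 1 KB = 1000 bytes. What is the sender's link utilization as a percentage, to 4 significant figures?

t_tx = L/R = 88000/257000000 = 0.000342412 s.
t_prop = 16900/200000000 = 8.45e-05 s; RTT = 0.000169 s.
Cycle = t_tx + RTT = 0.000511412 s.
Utilization = t_tx / cycle = 0.000342412/0.000511412 = 66.95 %.

66.95 %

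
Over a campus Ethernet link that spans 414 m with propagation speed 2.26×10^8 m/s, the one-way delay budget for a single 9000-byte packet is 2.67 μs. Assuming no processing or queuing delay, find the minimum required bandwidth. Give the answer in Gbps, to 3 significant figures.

L = 72000 bits.
Propagation delay = 414 / 2.26e+08 = 1.83186 μs.
Transmission budget = 2.67 − 1.83186 = 0.838142 μs.
R ≥ L / t_tx = 72000 bits / 8.38142e-07 s = 85.9 Gbps.

85.9 Gbps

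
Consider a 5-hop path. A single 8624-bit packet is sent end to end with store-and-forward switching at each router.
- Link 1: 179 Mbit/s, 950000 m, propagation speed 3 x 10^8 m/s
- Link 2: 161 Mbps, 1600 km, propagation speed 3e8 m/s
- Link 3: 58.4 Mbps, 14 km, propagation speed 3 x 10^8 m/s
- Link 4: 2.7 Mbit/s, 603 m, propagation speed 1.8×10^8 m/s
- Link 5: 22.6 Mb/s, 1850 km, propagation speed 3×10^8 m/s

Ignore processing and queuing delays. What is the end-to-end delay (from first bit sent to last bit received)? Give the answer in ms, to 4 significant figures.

Transmission delays (L/R per hop): 0.0481788, 0.0535652, 0.147671, 3.19407, 0.381593 ms; sum = 3.82508 ms.
Propagation delays (d/s per hop): 3.16667, 5.33333, 0.0466667, 0.00335, 6.16667 ms; sum = 14.7167 ms.
End-to-end = 18.54 ms.

18.54 ms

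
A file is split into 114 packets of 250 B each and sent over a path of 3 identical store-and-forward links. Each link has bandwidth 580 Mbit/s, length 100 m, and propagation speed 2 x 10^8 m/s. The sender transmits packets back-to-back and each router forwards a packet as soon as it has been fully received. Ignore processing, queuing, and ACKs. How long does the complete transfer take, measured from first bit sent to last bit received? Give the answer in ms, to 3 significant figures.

0.402 ms

Per-hop transmission t_tx = L/R = 2000/580000000 = 0.00344828 ms.
Per-hop propagation t_prop = 100/200000000 = 0.0005 ms.
Pipeline fill: first packet needs 3·t_tx to clear all hops; remaining 113 packets each add one t_tx.
Total = (3+114-1)·t_tx + 3·t_prop = 116·0.00344828 + 3·0.0005 = 0.402 ms.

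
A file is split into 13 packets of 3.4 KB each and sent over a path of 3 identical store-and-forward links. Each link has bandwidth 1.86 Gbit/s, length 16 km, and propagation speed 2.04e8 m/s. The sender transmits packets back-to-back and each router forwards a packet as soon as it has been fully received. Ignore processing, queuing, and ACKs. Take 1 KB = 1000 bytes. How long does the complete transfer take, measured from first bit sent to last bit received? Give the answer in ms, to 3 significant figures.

Per-hop transmission t_tx = L/R = 27200/1860000000 = 0.0146237 ms.
Per-hop propagation t_prop = 16000/204000000 = 0.0784314 ms.
Pipeline fill: first packet needs 3·t_tx to clear all hops; remaining 12 packets each add one t_tx.
Total = (3+13-1)·t_tx + 3·t_prop = 15·0.0146237 + 3·0.0784314 = 0.455 ms.

0.455 ms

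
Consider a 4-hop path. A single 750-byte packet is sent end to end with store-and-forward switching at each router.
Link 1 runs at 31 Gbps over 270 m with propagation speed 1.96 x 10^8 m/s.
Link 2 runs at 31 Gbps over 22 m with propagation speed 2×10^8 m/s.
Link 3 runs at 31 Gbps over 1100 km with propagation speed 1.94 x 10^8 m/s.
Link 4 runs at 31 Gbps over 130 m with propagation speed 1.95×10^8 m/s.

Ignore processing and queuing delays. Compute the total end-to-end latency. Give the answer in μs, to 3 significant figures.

5670 μs

L = 750 × 8 = 6000 bits.
Transmission delay per hop = L/R = 6000/31000000000 = 0.193548 μs; 4 hops → 0.774194 μs.
Propagation delays (d/s per hop): 1.37755, 0.11, 5670.1, 0.666667 μs; sum = 5672.26 μs.
End-to-end = 5670 μs.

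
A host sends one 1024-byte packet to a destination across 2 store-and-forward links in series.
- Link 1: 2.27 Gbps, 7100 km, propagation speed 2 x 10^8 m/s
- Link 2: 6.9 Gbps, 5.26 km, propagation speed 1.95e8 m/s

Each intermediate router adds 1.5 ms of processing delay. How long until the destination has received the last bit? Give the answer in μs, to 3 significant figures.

L = 1024 × 8 = 8192 bits.
Transmission delays (L/R per hop): 3.60881, 1.18725 μs; sum = 4.79606 μs.
Propagation delays (d/s per hop): 35500, 26.9744 μs; sum = 35527 μs.
Processing at 1 router(s): 1 × 1.5 ms = 1500 μs.
End-to-end = 37000 μs.

37000 μs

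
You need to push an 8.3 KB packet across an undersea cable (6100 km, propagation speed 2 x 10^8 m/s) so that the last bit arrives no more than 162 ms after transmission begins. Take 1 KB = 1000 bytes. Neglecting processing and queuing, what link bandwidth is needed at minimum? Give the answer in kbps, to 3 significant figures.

L = 66400 bits.
Propagation delay = 6100000 / 200000000 = 30.5 ms.
Transmission budget = 162 − 30.5 = 131.5 ms.
R ≥ L / t_tx = 66400 bits / 0.1315 s = 505 kbps.

505 kbps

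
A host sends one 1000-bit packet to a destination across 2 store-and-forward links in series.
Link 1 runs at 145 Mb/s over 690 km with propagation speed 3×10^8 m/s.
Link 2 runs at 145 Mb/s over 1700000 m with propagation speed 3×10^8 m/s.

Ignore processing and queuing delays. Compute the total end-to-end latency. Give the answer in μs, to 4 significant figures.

Transmission delay per hop = L/R = 1000/145000000 = 6.89655 μs; 2 hops → 13.7931 μs.
Propagation delays (d/s per hop): 2300, 5666.67 μs; sum = 7966.67 μs.
End-to-end = 7980 μs.

7980 μs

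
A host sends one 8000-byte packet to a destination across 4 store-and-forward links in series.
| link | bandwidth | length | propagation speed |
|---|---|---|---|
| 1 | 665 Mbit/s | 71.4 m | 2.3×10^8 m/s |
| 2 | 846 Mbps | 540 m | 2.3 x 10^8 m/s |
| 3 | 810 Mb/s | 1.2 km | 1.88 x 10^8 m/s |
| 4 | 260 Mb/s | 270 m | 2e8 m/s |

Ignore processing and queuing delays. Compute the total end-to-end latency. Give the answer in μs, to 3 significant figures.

L = 8000 × 8 = 64000 bits.
Transmission delays (L/R per hop): 96.2406, 75.6501, 79.0123, 246.154 μs; sum = 497.057 μs.
Propagation delays (d/s per hop): 0.310435, 2.34783, 6.38298, 1.35 μs; sum = 10.3912 μs.
End-to-end = 507 μs.

507 μs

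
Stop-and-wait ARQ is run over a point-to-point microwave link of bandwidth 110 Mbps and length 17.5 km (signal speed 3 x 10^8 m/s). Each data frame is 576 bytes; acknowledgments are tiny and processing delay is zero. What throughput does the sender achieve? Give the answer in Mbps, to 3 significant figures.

29.1 Mbps

t_tx = L/R = 4608/110000000 = 4.18909e-05 s.
t_prop = 17500/300000000 = 5.83333e-05 s; RTT = 0.000116667 s.
Cycle = t_tx + RTT = 0.000158558 s.
Throughput = L / cycle = 4608 / 0.000158558 = 29.1 Mbps.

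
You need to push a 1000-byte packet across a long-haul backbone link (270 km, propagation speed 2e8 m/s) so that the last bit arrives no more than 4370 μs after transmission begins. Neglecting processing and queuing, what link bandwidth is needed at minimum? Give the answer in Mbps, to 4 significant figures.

L = 8000 bits.
Propagation delay = 270000 / 200000000 = 1350 μs.
Transmission budget = 4370 − 1350 = 3020 μs.
R ≥ L / t_tx = 8000 bits / 0.00302 s = 2.649 Mbps.

2.649 Mbps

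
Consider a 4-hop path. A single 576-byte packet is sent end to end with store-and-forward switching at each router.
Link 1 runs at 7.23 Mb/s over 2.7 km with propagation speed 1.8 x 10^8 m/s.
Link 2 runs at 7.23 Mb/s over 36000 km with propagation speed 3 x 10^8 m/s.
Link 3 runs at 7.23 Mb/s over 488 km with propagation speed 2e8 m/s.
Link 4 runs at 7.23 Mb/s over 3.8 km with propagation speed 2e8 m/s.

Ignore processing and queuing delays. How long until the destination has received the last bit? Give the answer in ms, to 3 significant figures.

L = 576 × 8 = 4608 bits.
Transmission delay per hop = L/R = 4608/7230000 = 0.637344 ms; 4 hops → 2.54938 ms.
Propagation delays (d/s per hop): 0.015, 120, 2.44, 0.019 ms; sum = 122.474 ms.
End-to-end = 125 ms.

125 ms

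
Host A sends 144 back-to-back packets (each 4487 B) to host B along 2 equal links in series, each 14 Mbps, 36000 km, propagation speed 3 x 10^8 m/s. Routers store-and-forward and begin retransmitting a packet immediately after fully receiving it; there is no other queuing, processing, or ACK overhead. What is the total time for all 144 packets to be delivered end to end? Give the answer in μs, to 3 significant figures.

612000 μs

Per-hop transmission t_tx = L/R = 35896/14000000 = 2564 μs.
Per-hop propagation t_prop = 36000000/300000000 = 120000 μs.
Pipeline fill: first packet needs 2·t_tx to clear all hops; remaining 143 packets each add one t_tx.
Total = (2+144-1)·t_tx + 2·t_prop = 145·2564 + 2·120000 = 612000 μs.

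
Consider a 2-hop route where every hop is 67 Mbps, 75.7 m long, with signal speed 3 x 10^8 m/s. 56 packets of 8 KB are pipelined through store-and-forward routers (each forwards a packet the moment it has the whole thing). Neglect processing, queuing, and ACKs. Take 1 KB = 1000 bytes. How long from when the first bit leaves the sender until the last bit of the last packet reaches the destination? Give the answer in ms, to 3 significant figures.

Per-hop transmission t_tx = L/R = 64000/67000000 = 0.955224 ms.
Per-hop propagation t_prop = 75.7/300000000 = 0.000252333 ms.
Pipeline fill: first packet needs 2·t_tx to clear all hops; remaining 55 packets each add one t_tx.
Total = (2+56-1)·t_tx + 2·t_prop = 57·0.955224 + 2·0.000252333 = 54.4 ms.

54.4 ms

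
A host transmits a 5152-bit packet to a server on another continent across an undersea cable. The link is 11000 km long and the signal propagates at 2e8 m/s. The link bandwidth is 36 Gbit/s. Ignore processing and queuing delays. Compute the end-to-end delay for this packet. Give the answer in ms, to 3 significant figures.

Transmission delay = L/R = 5152 / 36000000000 = 0.000143111 ms.
Propagation delay = d/s = 11000000 m / 200000000 m/s = 55 ms.
Total = 55.0 ms.

55.0 ms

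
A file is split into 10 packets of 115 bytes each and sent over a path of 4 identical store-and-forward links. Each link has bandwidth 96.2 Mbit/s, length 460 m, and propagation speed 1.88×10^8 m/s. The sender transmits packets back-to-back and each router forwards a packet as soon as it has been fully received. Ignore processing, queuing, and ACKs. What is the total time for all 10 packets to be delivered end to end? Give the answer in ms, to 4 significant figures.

Per-hop transmission t_tx = L/R = 920/96200000 = 0.00956341 ms.
Per-hop propagation t_prop = 460/188000000 = 0.00244681 ms.
Pipeline fill: first packet needs 4·t_tx to clear all hops; remaining 9 packets each add one t_tx.
Total = (4+10-1)·t_tx + 4·t_prop = 13·0.00956341 + 4·0.00244681 = 0.1341 ms.

0.1341 ms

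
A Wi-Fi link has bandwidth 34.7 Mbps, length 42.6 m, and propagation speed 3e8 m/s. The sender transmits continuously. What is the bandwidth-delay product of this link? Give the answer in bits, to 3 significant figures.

4.93 bits

Propagation delay = 42.6 / 300000000 = 1.42e-07 s.
BDP = R × t_prop = 34700000 × 1.42e-07 = 4.9274 bits.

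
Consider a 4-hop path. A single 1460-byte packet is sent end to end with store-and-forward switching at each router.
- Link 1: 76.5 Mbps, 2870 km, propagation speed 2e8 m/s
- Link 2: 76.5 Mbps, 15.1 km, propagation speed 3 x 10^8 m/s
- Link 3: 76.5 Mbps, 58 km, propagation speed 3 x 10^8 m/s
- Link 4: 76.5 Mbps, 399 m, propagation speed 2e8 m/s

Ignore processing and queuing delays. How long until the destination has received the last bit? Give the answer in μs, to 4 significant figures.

L = 1460 × 8 = 11680 bits.
Transmission delay per hop = L/R = 11680/76500000 = 152.68 μs; 4 hops → 610.719 μs.
Propagation delays (d/s per hop): 14350, 50.3333, 193.333, 1.995 μs; sum = 14595.7 μs.
End-to-end = 15210 μs.

15210 μs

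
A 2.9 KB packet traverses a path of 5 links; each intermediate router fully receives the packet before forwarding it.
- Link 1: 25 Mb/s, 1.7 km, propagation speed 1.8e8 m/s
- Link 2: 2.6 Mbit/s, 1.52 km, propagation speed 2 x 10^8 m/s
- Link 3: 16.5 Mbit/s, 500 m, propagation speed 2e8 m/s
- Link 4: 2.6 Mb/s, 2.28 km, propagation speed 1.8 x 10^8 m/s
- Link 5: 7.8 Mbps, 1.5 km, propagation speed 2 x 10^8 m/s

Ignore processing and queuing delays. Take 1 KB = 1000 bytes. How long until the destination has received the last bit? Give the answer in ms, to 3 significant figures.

L = 23200 bits.
Transmission delays (L/R per hop): 0.928, 8.92308, 1.40606, 8.92308, 2.97436 ms; sum = 23.1546 ms.
Propagation delays (d/s per hop): 0.00944444, 0.0076, 0.0025, 0.0126667, 0.0075 ms; sum = 0.0397111 ms.
End-to-end = 23.2 ms.

23.2 ms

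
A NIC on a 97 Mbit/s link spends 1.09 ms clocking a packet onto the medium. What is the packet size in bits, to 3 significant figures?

106000 bits

L = R × t_tx = 97000000 b/s × 0.00109 s = 105730 bits.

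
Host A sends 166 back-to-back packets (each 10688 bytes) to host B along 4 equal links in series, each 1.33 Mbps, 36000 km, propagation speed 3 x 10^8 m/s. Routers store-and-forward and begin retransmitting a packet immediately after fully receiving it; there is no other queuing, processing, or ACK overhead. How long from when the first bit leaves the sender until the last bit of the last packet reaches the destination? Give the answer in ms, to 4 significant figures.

11340 ms

Per-hop transmission t_tx = L/R = 85504/1330000 = 64.2887 ms.
Per-hop propagation t_prop = 36000000/300000000 = 120 ms.
Pipeline fill: first packet needs 4·t_tx to clear all hops; remaining 165 packets each add one t_tx.
Total = (4+166-1)·t_tx + 4·t_prop = 169·64.2887 + 4·120 = 11340 ms.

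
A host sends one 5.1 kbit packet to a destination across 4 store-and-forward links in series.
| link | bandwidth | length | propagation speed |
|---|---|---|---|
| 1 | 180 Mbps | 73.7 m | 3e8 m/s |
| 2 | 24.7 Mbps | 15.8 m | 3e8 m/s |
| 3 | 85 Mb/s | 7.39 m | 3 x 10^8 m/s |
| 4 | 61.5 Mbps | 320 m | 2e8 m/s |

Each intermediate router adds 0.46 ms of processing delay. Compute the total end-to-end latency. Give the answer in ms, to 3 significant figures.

1.76 ms

L = 5100 bits.
Transmission delays (L/R per hop): 0.0283333, 0.206478, 0.06, 0.0829268 ms; sum = 0.377738 ms.
Propagation delays (d/s per hop): 0.000245667, 5.26667e-05, 2.46333e-05, 0.0016 ms; sum = 0.00192297 ms.
Processing at 3 router(s): 3 × 0.46 ms = 1.38 ms.
End-to-end = 1.76 ms.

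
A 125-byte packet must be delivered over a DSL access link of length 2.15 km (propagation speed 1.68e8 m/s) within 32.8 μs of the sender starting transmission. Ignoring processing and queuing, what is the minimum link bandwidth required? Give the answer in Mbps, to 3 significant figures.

50.0 Mbps

L = 1000 bits.
Propagation delay = 2150 / 168000000 = 12.7976 μs.
Transmission budget = 32.8 − 12.7976 = 20.0024 μs.
R ≥ L / t_tx = 1000 bits / 2.00024e-05 s = 50.0 Mbps.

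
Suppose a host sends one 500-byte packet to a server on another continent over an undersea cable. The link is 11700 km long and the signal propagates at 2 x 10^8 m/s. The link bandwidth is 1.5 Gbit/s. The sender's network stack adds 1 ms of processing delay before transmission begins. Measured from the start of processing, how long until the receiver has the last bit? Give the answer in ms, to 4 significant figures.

L = 500 × 8 = 4000 bits.
Transmission delay = L/R = 4000 / 1500000000 = 0.00266667 ms.
Propagation delay = d/s = 11700000 m / 200000000 m/s = 58.5 ms.
Plus processing delay 1 ms = 1 ms.
Total = 59.50 ms.

59.50 ms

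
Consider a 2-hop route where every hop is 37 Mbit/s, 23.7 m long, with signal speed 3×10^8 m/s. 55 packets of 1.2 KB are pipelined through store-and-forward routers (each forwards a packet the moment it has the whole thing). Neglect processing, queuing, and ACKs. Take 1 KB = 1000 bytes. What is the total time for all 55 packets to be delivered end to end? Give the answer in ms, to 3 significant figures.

Per-hop transmission t_tx = L/R = 9600/37000000 = 0.259459 ms.
Per-hop propagation t_prop = 23.7/300000000 = 7.9e-05 ms.
Pipeline fill: first packet needs 2·t_tx to clear all hops; remaining 54 packets each add one t_tx.
Total = (2+55-1)·t_tx + 2·t_prop = 56·0.259459 + 2·7.9e-05 = 14.5 ms.

14.5 ms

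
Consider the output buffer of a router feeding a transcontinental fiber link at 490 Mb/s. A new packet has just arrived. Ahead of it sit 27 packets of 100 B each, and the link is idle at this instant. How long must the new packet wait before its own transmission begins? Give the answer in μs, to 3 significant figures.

Each queued packet: L/R = 800/490000000 = 1.63265 μs.
27 queued → 44.0816 μs.
Queuing delay = 44.1 μs.

44.1 μs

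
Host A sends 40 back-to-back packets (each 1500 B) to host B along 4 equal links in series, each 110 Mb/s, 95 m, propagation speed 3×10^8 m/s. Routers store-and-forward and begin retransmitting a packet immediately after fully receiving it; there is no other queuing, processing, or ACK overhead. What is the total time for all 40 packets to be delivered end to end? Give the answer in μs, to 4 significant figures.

Per-hop transmission t_tx = L/R = 12000/110000000 = 109.091 μs.
Per-hop propagation t_prop = 95/300000000 = 0.316667 μs.
Pipeline fill: first packet needs 4·t_tx to clear all hops; remaining 39 packets each add one t_tx.
Total = (4+40-1)·t_tx + 4·t_prop = 43·109.091 + 4·0.316667 = 4692 μs.

4692 μs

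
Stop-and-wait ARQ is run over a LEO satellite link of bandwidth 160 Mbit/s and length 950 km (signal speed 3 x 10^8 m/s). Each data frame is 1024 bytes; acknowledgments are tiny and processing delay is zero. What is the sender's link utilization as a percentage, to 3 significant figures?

t_tx = L/R = 8192/160000000 = 5.12e-05 s.
t_prop = 950000/300000000 = 0.00316667 s; RTT = 0.00633333 s.
Cycle = t_tx + RTT = 0.00638453 s.
Utilization = t_tx / cycle = 5.12e-05/0.00638453 = 0.802 %.

0.802 %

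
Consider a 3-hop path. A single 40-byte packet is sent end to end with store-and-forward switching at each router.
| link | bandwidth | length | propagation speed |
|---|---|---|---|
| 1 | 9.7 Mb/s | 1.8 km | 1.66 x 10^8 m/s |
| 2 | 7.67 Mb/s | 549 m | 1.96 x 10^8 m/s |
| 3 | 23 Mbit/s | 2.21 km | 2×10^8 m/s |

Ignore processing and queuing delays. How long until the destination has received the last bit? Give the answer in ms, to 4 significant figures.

0.1133 ms

L = 40 × 8 = 320 bits.
Transmission delays (L/R per hop): 0.0329897, 0.041721, 0.013913 ms; sum = 0.0886237 ms.
Propagation delays (d/s per hop): 0.0108434, 0.00280102, 0.01105 ms; sum = 0.0246944 ms.
End-to-end = 0.1133 ms.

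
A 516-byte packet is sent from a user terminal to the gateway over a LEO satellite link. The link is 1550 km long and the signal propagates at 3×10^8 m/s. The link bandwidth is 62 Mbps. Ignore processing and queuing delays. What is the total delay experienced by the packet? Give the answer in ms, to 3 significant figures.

5.23 ms

L = 516 × 8 = 4128 bits.
Transmission delay = L/R = 4128 / 62000000 = 0.0665806 ms.
Propagation delay = d/s = 1550000 m / 300000000 m/s = 5.16667 ms.
Total = 5.23 ms.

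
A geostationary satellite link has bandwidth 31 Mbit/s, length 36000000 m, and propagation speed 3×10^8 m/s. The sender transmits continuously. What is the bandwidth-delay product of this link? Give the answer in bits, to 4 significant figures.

3720000 bits

Propagation delay = 36000000 / 300000000 = 0.12 s.
BDP = R × t_prop = 31000000 × 0.12 = 3720000 bits.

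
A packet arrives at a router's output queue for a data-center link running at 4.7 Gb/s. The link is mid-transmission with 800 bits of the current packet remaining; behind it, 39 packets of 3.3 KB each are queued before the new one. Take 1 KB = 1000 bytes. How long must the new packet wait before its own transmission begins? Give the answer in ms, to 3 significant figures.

Each queued packet: L/R = 26400/4700000000 = 0.00561702 ms.
39 queued → 0.219064 ms.
Plus remaining 800 bits of current packet: 0.000170213 ms.
Queuing delay = 0.219 ms.

0.219 ms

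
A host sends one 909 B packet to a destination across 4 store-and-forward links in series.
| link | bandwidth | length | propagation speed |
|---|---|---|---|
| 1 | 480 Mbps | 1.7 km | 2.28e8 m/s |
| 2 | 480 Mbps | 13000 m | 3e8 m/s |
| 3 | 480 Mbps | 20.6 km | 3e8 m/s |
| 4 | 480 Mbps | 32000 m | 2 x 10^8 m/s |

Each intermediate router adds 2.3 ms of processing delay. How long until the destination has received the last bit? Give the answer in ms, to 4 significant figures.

7.240 ms

L = 909 × 8 = 7272 bits.
Transmission delay per hop = L/R = 7272/480000000 = 0.01515 ms; 4 hops → 0.0606 ms.
Propagation delays (d/s per hop): 0.00745614, 0.0433333, 0.0686667, 0.16 ms; sum = 0.279456 ms.
Processing at 3 router(s): 3 × 2.3 ms = 6.9 ms.
End-to-end = 7.240 ms.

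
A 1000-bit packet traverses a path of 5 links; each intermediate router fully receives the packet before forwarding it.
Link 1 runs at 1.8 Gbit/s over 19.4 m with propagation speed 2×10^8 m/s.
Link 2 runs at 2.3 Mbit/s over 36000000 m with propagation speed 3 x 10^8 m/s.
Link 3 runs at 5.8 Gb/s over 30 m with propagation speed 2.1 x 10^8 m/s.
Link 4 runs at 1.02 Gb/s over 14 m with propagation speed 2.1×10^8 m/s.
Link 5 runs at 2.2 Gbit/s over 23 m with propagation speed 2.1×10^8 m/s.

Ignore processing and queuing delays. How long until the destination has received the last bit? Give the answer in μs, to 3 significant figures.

120000 μs

Transmission delays (L/R per hop): 0.555556, 434.783, 0.172414, 0.980392, 0.454545 μs; sum = 436.946 μs.
Propagation delays (d/s per hop): 0.097, 120000, 0.142857, 0.0666667, 0.109524 μs; sum = 120000 μs.
End-to-end = 120000 μs.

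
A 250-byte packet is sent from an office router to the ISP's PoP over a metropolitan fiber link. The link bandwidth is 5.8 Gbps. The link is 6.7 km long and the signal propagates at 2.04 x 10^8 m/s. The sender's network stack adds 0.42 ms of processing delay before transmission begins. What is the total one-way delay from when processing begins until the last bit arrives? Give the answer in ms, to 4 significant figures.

0.4532 ms

L = 250 × 8 = 2000 bits.
Transmission delay = L/R = 2000 / 5800000000 = 0.000344828 ms.
Propagation delay = d/s = 6700 m / 204000000 m/s = 0.0328431 ms.
Plus processing delay 0.42 ms = 0.42 ms.
Total = 0.4532 ms.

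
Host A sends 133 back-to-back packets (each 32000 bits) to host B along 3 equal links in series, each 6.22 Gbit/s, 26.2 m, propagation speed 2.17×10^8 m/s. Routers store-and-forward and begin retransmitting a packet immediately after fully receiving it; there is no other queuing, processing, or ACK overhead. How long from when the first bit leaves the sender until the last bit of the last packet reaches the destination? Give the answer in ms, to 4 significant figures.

Per-hop transmission t_tx = L/R = 32000/6220000000 = 0.00514469 ms.
Per-hop propagation t_prop = 26.2/217000000 = 0.000120737 ms.
Pipeline fill: first packet needs 3·t_tx to clear all hops; remaining 132 packets each add one t_tx.
Total = (3+133-1)·t_tx + 3·t_prop = 135·0.00514469 + 3·0.000120737 = 0.6949 ms.

0.6949 ms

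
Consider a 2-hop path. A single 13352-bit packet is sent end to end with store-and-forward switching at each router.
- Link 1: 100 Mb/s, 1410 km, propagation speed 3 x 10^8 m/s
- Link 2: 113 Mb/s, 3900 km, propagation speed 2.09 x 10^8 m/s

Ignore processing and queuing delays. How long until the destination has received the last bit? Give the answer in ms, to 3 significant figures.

Transmission delays (L/R per hop): 0.13352, 0.118159 ms; sum = 0.251679 ms.
Propagation delays (d/s per hop): 4.7, 18.6603 ms; sum = 23.3603 ms.
End-to-end = 23.6 ms.

23.6 ms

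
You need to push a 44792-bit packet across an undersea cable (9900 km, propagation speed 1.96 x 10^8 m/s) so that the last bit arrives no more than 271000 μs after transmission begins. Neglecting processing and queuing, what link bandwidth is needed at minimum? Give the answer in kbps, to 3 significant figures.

203 kbps

Propagation delay = 9900000 / 196000000 = 50510.2 μs.
Transmission budget = 271000 − 50510.2 = 220490 μs.
R ≥ L / t_tx = 44792 bits / 0.22049 s = 203 kbps.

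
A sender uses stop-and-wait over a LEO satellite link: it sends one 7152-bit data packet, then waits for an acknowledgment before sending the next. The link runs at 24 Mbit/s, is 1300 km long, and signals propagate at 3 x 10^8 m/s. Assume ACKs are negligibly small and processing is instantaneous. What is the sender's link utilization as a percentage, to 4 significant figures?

3.324 %

t_tx = L/R = 7152/24000000 = 0.000298 s.
t_prop = 1300000/300000000 = 0.00433333 s; RTT = 0.00866667 s.
Cycle = t_tx + RTT = 0.00896467 s.
Utilization = t_tx / cycle = 0.000298/0.00896467 = 3.324 %.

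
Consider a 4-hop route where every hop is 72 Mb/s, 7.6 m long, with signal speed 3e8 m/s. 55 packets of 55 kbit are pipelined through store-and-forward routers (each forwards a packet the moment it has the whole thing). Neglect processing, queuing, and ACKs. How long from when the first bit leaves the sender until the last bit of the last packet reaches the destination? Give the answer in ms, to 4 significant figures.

Per-hop transmission t_tx = L/R = 55000/72000000 = 0.763889 ms.
Per-hop propagation t_prop = 7.6/300000000 = 2.53333e-05 ms.
Pipeline fill: first packet needs 4·t_tx to clear all hops; remaining 54 packets each add one t_tx.
Total = (4+55-1)·t_tx + 4·t_prop = 58·0.763889 + 4·2.53333e-05 = 44.31 ms.

44.31 ms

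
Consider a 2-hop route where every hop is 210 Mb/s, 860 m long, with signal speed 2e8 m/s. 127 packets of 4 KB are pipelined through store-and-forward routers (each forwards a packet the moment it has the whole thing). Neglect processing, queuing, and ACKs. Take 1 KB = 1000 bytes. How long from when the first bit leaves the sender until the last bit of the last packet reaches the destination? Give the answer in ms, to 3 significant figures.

19.5 ms

Per-hop transmission t_tx = L/R = 32000/210000000 = 0.152381 ms.
Per-hop propagation t_prop = 860/200000000 = 0.0043 ms.
Pipeline fill: first packet needs 2·t_tx to clear all hops; remaining 126 packets each add one t_tx.
Total = (2+127-1)·t_tx + 2·t_prop = 128·0.152381 + 2·0.0043 = 19.5 ms.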